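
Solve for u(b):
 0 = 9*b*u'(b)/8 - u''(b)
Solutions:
 u(b) = C1 + C2*erfi(3*b/4)


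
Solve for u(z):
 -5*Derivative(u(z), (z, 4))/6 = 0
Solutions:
 u(z) = C1 + C2*z + C3*z^2 + C4*z^3


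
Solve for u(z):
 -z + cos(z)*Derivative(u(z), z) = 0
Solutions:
 u(z) = C1 + Integral(z/cos(z), z)


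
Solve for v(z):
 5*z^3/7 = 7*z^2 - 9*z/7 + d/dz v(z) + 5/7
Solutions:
 v(z) = C1 + 5*z^4/28 - 7*z^3/3 + 9*z^2/14 - 5*z/7


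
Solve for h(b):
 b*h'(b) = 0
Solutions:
 h(b) = C1


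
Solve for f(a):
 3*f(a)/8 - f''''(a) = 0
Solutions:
 f(a) = C1*exp(-6^(1/4)*a/2) + C2*exp(6^(1/4)*a/2) + C3*sin(6^(1/4)*a/2) + C4*cos(6^(1/4)*a/2)


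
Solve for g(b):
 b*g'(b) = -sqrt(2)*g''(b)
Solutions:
 g(b) = C1 + C2*erf(2^(1/4)*b/2)


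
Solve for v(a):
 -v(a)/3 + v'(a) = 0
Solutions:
 v(a) = C1*exp(a/3)


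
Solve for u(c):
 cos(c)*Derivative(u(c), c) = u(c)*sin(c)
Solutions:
 u(c) = C1/cos(c)


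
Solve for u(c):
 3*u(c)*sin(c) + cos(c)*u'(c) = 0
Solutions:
 u(c) = C1*cos(c)^3


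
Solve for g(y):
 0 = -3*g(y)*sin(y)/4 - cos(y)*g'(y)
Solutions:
 g(y) = C1*cos(y)^(3/4)


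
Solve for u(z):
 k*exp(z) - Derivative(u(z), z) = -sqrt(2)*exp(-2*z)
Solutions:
 u(z) = C1 + k*exp(z) - sqrt(2)*exp(-2*z)/2


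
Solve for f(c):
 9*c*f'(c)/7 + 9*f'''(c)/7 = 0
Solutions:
 f(c) = C1 + Integral(C2*airyai(-c) + C3*airybi(-c), c)


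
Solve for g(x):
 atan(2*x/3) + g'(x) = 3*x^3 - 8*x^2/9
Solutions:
 g(x) = C1 + 3*x^4/4 - 8*x^3/27 - x*atan(2*x/3) + 3*log(4*x^2 + 9)/4


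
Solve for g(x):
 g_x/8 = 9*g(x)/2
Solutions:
 g(x) = C1*exp(36*x)


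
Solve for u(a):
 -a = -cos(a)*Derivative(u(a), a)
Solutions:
 u(a) = C1 + Integral(a/cos(a), a)


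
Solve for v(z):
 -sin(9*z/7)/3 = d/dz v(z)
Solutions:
 v(z) = C1 + 7*cos(9*z/7)/27


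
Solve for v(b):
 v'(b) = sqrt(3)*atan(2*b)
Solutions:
 v(b) = C1 + sqrt(3)*(b*atan(2*b) - log(4*b^2 + 1)/4)


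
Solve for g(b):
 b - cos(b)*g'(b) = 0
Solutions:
 g(b) = C1 + Integral(b/cos(b), b)


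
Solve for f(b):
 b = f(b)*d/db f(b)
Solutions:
 f(b) = -sqrt(C1 + b^2)
 f(b) = sqrt(C1 + b^2)


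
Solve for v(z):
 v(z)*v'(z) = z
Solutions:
 v(z) = -sqrt(C1 + z^2)
 v(z) = sqrt(C1 + z^2)


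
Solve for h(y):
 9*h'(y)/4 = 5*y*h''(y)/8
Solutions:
 h(y) = C1 + C2*y^(23/5)


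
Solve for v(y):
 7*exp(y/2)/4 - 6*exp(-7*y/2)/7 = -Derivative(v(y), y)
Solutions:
 v(y) = C1 - 7*exp(y/2)/2 - 12*exp(-7*y/2)/49


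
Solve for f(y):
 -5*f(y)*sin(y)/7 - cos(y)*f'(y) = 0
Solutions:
 f(y) = C1*cos(y)^(5/7)


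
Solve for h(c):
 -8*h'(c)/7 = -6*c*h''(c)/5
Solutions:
 h(c) = C1 + C2*c^(41/21)


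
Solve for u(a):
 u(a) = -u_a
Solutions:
 u(a) = C1*exp(-a)


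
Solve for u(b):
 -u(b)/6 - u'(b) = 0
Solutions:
 u(b) = C1*exp(-b/6)


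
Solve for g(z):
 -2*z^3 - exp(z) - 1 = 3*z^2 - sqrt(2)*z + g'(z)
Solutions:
 g(z) = C1 - z^4/2 - z^3 + sqrt(2)*z^2/2 - z - exp(z)


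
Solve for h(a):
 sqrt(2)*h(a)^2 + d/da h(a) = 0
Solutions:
 h(a) = 1/(C1 + sqrt(2)*a)


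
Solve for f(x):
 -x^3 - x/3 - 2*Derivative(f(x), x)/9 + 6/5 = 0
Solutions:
 f(x) = C1 - 9*x^4/8 - 3*x^2/4 + 27*x/5


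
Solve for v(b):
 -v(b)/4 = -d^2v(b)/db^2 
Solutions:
 v(b) = C1*exp(-b/2) + C2*exp(b/2)


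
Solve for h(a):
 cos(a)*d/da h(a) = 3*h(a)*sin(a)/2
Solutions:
 h(a) = C1/cos(a)^(3/2)


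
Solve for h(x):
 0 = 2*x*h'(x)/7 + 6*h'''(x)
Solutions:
 h(x) = C1 + Integral(C2*airyai(-21^(2/3)*x/21) + C3*airybi(-21^(2/3)*x/21), x)


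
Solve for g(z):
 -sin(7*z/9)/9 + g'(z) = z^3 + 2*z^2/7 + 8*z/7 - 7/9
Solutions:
 g(z) = C1 + z^4/4 + 2*z^3/21 + 4*z^2/7 - 7*z/9 - cos(7*z/9)/7


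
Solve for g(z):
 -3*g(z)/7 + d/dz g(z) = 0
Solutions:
 g(z) = C1*exp(3*z/7)


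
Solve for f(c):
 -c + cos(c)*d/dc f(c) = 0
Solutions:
 f(c) = C1 + Integral(c/cos(c), c)


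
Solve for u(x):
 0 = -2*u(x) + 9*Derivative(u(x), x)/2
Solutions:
 u(x) = C1*exp(4*x/9)


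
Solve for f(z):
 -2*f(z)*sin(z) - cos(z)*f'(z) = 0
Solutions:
 f(z) = C1*cos(z)^2


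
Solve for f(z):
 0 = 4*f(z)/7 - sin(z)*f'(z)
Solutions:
 f(z) = C1*(cos(z) - 1)^(2/7)/(cos(z) + 1)^(2/7)


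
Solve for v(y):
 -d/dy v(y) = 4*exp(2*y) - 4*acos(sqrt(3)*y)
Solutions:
 v(y) = C1 + 4*y*acos(sqrt(3)*y) - 4*sqrt(3)*sqrt(1 - 3*y^2)/3 - 2*exp(2*y)


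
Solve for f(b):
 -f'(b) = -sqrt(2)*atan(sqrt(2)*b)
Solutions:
 f(b) = C1 + sqrt(2)*(b*atan(sqrt(2)*b) - sqrt(2)*log(2*b^2 + 1)/4)


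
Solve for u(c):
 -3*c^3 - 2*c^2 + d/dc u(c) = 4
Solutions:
 u(c) = C1 + 3*c^4/4 + 2*c^3/3 + 4*c


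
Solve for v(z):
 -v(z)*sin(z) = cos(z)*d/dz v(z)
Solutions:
 v(z) = C1*cos(z)


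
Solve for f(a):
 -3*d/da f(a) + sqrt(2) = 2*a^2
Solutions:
 f(a) = C1 - 2*a^3/9 + sqrt(2)*a/3


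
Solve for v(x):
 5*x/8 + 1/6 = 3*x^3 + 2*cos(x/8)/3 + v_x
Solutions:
 v(x) = C1 - 3*x^4/4 + 5*x^2/16 + x/6 - 16*sin(x/8)/3


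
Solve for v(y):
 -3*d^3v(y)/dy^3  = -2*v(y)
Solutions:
 v(y) = C3*exp(2^(1/3)*3^(2/3)*y/3) + (C1*sin(2^(1/3)*3^(1/6)*y/2) + C2*cos(2^(1/3)*3^(1/6)*y/2))*exp(-2^(1/3)*3^(2/3)*y/6)


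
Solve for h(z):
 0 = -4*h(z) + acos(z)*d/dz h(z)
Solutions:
 h(z) = C1*exp(4*Integral(1/acos(z), z))


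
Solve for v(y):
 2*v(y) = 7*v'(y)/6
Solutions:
 v(y) = C1*exp(12*y/7)


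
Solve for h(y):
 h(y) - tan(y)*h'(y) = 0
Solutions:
 h(y) = C1*sin(y)


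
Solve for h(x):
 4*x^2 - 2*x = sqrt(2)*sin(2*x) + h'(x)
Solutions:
 h(x) = C1 + 4*x^3/3 - x^2 + sqrt(2)*cos(2*x)/2


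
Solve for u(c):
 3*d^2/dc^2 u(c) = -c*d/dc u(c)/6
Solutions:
 u(c) = C1 + C2*erf(c/6)


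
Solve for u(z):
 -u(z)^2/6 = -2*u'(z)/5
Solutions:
 u(z) = -12/(C1 + 5*z)


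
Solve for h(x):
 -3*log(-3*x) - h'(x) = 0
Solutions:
 h(x) = C1 - 3*x*log(-x) + 3*x*(1 - log(3))


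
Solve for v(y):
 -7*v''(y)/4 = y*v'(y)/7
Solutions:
 v(y) = C1 + C2*erf(sqrt(2)*y/7)


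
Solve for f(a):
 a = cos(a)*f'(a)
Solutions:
 f(a) = C1 + Integral(a/cos(a), a)


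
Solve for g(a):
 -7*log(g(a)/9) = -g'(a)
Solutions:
 Integral(1/(-log(_y) + 2*log(3)), (_y, g(a)))/7 = C1 - a


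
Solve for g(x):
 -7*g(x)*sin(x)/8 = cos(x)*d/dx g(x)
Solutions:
 g(x) = C1*cos(x)^(7/8)


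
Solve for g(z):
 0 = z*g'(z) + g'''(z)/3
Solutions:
 g(z) = C1 + Integral(C2*airyai(-3^(1/3)*z) + C3*airybi(-3^(1/3)*z), z)


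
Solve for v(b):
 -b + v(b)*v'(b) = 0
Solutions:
 v(b) = -sqrt(C1 + b^2)
 v(b) = sqrt(C1 + b^2)


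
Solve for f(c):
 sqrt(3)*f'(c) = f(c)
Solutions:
 f(c) = C1*exp(sqrt(3)*c/3)


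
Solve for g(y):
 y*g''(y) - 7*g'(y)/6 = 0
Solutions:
 g(y) = C1 + C2*y^(13/6)


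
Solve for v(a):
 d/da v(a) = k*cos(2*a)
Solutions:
 v(a) = C1 + k*sin(2*a)/2


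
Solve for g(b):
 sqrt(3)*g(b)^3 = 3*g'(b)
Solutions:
 g(b) = -sqrt(6)*sqrt(-1/(C1 + sqrt(3)*b))/2
 g(b) = sqrt(6)*sqrt(-1/(C1 + sqrt(3)*b))/2


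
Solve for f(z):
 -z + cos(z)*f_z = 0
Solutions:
 f(z) = C1 + Integral(z/cos(z), z)


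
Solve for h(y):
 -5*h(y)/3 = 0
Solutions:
 h(y) = 0


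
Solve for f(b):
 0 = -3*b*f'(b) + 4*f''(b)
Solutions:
 f(b) = C1 + C2*erfi(sqrt(6)*b/4)


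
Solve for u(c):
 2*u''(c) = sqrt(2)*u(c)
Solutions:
 u(c) = C1*exp(-2^(3/4)*c/2) + C2*exp(2^(3/4)*c/2)


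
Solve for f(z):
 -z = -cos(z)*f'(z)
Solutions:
 f(z) = C1 + Integral(z/cos(z), z)


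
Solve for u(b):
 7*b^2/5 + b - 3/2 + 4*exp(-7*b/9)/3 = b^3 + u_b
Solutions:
 u(b) = C1 - b^4/4 + 7*b^3/15 + b^2/2 - 3*b/2 - 12*exp(-7*b/9)/7


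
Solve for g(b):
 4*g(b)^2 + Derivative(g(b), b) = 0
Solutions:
 g(b) = 1/(C1 + 4*b)


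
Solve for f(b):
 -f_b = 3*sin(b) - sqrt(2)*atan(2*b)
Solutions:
 f(b) = C1 + sqrt(2)*(b*atan(2*b) - log(4*b^2 + 1)/4) + 3*cos(b)


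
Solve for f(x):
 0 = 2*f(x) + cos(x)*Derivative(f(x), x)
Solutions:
 f(x) = C1*(sin(x) - 1)/(sin(x) + 1)


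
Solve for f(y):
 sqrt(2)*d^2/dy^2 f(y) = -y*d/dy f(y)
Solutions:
 f(y) = C1 + C2*erf(2^(1/4)*y/2)


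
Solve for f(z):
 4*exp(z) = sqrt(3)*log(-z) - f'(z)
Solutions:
 f(z) = C1 + sqrt(3)*z*log(-z) - sqrt(3)*z - 4*exp(z)


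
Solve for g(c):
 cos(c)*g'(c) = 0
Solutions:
 g(c) = C1


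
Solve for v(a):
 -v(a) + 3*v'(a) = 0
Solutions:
 v(a) = C1*exp(a/3)


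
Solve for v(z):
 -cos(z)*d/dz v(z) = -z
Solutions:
 v(z) = C1 + Integral(z/cos(z), z)


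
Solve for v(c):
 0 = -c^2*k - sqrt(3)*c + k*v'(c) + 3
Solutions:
 v(c) = C1 + c^3/3 + sqrt(3)*c^2/(2*k) - 3*c/k


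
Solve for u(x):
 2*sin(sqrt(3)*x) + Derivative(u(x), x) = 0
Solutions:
 u(x) = C1 + 2*sqrt(3)*cos(sqrt(3)*x)/3


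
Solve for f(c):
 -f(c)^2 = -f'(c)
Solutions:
 f(c) = -1/(C1 + c)


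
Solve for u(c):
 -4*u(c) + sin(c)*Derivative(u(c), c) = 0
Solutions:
 u(c) = C1*(cos(c)^2 - 2*cos(c) + 1)/(cos(c)^2 + 2*cos(c) + 1)


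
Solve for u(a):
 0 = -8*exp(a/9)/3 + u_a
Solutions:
 u(a) = C1 + 24*exp(a/9)


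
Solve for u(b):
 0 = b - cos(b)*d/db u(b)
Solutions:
 u(b) = C1 + Integral(b/cos(b), b)


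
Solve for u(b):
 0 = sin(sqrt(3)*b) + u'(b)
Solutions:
 u(b) = C1 + sqrt(3)*cos(sqrt(3)*b)/3


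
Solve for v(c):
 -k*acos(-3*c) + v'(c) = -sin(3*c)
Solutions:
 v(c) = C1 + k*(c*acos(-3*c) + sqrt(1 - 9*c^2)/3) + cos(3*c)/3


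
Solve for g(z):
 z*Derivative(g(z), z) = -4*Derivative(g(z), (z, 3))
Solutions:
 g(z) = C1 + Integral(C2*airyai(-2^(1/3)*z/2) + C3*airybi(-2^(1/3)*z/2), z)


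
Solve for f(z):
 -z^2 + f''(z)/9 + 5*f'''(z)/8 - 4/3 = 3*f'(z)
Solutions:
 f(z) = C1 + C2*exp(2*z*(-2 + sqrt(2434))/45) + C3*exp(-2*z*(2 + sqrt(2434))/45) - z^3/9 - z^2/81 - 5111*z/8748


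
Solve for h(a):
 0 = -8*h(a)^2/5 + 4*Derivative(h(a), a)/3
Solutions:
 h(a) = -5/(C1 + 6*a)


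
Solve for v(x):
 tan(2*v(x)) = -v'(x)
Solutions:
 v(x) = -asin(C1*exp(-2*x))/2 + pi/2
 v(x) = asin(C1*exp(-2*x))/2


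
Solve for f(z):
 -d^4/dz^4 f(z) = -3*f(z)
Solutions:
 f(z) = C1*exp(-3^(1/4)*z) + C2*exp(3^(1/4)*z) + C3*sin(3^(1/4)*z) + C4*cos(3^(1/4)*z)


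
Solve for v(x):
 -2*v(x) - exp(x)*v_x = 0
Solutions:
 v(x) = C1*exp(2*exp(-x))


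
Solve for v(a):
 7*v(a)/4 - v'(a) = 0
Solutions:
 v(a) = C1*exp(7*a/4)


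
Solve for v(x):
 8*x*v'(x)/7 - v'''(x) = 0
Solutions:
 v(x) = C1 + Integral(C2*airyai(2*7^(2/3)*x/7) + C3*airybi(2*7^(2/3)*x/7), x)


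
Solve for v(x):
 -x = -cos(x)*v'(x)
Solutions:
 v(x) = C1 + Integral(x/cos(x), x)


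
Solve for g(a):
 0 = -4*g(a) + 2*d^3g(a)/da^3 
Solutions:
 g(a) = C3*exp(2^(1/3)*a) + (C1*sin(2^(1/3)*sqrt(3)*a/2) + C2*cos(2^(1/3)*sqrt(3)*a/2))*exp(-2^(1/3)*a/2)


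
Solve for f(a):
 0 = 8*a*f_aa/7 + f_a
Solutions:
 f(a) = C1 + C2*a^(1/8)


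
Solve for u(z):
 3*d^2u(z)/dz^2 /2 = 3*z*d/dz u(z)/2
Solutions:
 u(z) = C1 + C2*erfi(sqrt(2)*z/2)


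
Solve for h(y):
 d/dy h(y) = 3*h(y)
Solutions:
 h(y) = C1*exp(3*y)


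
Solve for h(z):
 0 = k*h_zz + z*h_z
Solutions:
 h(z) = C1 + C2*sqrt(k)*erf(sqrt(2)*z*sqrt(1/k)/2)


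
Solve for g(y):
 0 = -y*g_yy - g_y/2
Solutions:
 g(y) = C1 + C2*sqrt(y)


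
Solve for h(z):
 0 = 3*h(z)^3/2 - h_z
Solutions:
 h(z) = -sqrt(-1/(C1 + 3*z))
 h(z) = sqrt(-1/(C1 + 3*z))


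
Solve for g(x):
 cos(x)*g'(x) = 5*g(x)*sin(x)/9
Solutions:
 g(x) = C1/cos(x)^(5/9)


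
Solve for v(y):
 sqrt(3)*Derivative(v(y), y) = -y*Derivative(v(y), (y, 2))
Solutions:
 v(y) = C1 + C2*y^(1 - sqrt(3))


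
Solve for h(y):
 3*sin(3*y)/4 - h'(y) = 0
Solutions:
 h(y) = C1 - cos(3*y)/4


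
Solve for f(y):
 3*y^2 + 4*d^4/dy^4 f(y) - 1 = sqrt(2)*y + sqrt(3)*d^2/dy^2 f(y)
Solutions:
 f(y) = C1 + C2*y + C3*exp(-3^(1/4)*y/2) + C4*exp(3^(1/4)*y/2) + sqrt(3)*y^4/12 - sqrt(6)*y^3/18 + y^2*(4 - sqrt(3)/6)


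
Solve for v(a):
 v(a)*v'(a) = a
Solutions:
 v(a) = -sqrt(C1 + a^2)
 v(a) = sqrt(C1 + a^2)


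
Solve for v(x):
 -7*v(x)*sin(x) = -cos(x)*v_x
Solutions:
 v(x) = C1/cos(x)^7


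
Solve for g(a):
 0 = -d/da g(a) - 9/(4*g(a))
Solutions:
 g(a) = -sqrt(C1 - 18*a)/2
 g(a) = sqrt(C1 - 18*a)/2


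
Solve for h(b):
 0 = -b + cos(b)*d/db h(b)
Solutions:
 h(b) = C1 + Integral(b/cos(b), b)


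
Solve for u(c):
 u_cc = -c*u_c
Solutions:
 u(c) = C1 + C2*erf(sqrt(2)*c/2)


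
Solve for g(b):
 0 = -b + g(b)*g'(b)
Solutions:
 g(b) = -sqrt(C1 + b^2)
 g(b) = sqrt(C1 + b^2)


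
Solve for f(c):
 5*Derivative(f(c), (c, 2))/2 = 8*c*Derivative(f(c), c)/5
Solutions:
 f(c) = C1 + C2*erfi(2*sqrt(2)*c/5)


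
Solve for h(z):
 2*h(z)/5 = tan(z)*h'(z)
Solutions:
 h(z) = C1*sin(z)^(2/5)


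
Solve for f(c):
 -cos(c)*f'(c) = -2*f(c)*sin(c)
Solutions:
 f(c) = C1/cos(c)^2


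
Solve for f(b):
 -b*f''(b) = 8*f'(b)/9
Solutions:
 f(b) = C1 + C2*b^(1/9)


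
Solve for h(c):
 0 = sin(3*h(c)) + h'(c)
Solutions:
 h(c) = -acos((-C1 - exp(6*c))/(C1 - exp(6*c)))/3 + 2*pi/3
 h(c) = acos((-C1 - exp(6*c))/(C1 - exp(6*c)))/3


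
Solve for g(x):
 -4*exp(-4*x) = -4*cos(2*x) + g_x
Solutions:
 g(x) = C1 + 2*sin(2*x) + exp(-4*x)


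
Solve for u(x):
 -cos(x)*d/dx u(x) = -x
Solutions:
 u(x) = C1 + Integral(x/cos(x), x)


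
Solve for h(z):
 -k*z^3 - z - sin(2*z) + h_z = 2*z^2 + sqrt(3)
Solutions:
 h(z) = C1 + k*z^4/4 + 2*z^3/3 + z^2/2 + sqrt(3)*z - cos(2*z)/2


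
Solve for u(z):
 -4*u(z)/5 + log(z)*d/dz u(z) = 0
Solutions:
 u(z) = C1*exp(4*li(z)/5)


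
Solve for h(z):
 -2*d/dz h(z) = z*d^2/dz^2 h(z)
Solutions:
 h(z) = C1 + C2/z


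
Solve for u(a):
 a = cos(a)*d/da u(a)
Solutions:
 u(a) = C1 + Integral(a/cos(a), a)


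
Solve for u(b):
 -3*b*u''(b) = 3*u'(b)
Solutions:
 u(b) = C1 + C2*log(b)


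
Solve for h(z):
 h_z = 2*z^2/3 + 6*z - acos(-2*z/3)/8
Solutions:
 h(z) = C1 + 2*z^3/9 + 3*z^2 - z*acos(-2*z/3)/8 - sqrt(9 - 4*z^2)/16


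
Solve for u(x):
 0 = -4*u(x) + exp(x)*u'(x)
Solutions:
 u(x) = C1*exp(-4*exp(-x))


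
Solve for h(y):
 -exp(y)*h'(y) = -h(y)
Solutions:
 h(y) = C1*exp(-exp(-y))


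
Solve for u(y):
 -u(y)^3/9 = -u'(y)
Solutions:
 u(y) = -3*sqrt(2)*sqrt(-1/(C1 + y))/2
 u(y) = 3*sqrt(2)*sqrt(-1/(C1 + y))/2


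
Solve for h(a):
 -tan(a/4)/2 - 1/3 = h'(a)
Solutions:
 h(a) = C1 - a/3 + 2*log(cos(a/4))


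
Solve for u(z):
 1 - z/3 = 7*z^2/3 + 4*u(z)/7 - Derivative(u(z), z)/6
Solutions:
 u(z) = C1*exp(24*z/7) - 49*z^2/12 - 427*z/144 + 3059/3456


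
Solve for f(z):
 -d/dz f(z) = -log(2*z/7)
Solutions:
 f(z) = C1 + z*log(z) + z*log(2/7) - z


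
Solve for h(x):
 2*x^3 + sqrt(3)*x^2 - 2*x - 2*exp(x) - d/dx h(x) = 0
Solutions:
 h(x) = C1 + x^4/2 + sqrt(3)*x^3/3 - x^2 - 2*exp(x)


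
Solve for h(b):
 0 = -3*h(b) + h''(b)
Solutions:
 h(b) = C1*exp(-sqrt(3)*b) + C2*exp(sqrt(3)*b)


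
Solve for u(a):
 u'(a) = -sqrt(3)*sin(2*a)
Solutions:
 u(a) = C1 + sqrt(3)*cos(2*a)/2


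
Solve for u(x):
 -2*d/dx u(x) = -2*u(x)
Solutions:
 u(x) = C1*exp(x)


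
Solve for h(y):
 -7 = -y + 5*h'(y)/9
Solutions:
 h(y) = C1 + 9*y^2/10 - 63*y/5


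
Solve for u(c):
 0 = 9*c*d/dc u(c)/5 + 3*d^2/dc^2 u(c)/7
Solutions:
 u(c) = C1 + C2*erf(sqrt(210)*c/10)


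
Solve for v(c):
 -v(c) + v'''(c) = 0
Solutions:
 v(c) = C3*exp(c) + (C1*sin(sqrt(3)*c/2) + C2*cos(sqrt(3)*c/2))*exp(-c/2)


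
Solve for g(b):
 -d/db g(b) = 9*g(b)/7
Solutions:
 g(b) = C1*exp(-9*b/7)


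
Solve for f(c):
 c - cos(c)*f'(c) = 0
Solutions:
 f(c) = C1 + Integral(c/cos(c), c)


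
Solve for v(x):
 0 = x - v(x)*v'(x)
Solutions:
 v(x) = -sqrt(C1 + x^2)
 v(x) = sqrt(C1 + x^2)


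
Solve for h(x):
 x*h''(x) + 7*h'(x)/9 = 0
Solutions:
 h(x) = C1 + C2*x^(2/9)


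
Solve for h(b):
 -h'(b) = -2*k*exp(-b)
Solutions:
 h(b) = C1 - 2*k*exp(-b)


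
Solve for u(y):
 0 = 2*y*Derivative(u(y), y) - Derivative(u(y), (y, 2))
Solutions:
 u(y) = C1 + C2*erfi(y)


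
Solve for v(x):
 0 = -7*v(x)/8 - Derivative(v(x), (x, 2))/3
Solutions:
 v(x) = C1*sin(sqrt(42)*x/4) + C2*cos(sqrt(42)*x/4)


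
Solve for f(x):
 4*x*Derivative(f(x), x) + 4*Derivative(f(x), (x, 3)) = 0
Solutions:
 f(x) = C1 + Integral(C2*airyai(-x) + C3*airybi(-x), x)


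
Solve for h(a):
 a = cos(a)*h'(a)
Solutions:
 h(a) = C1 + Integral(a/cos(a), a)


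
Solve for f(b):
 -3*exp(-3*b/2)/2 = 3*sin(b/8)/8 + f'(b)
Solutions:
 f(b) = C1 + 3*cos(b/8) + exp(-3*b/2)


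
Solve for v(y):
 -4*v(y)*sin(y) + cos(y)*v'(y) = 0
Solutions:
 v(y) = C1/cos(y)^4


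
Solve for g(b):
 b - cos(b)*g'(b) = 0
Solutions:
 g(b) = C1 + Integral(b/cos(b), b)


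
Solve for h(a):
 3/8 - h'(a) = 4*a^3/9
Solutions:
 h(a) = C1 - a^4/9 + 3*a/8


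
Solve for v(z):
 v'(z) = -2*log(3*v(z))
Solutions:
 Integral(1/(log(_y) + log(3)), (_y, v(z)))/2 = C1 - z


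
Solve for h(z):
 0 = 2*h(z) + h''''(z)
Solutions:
 h(z) = (C1*sin(2^(3/4)*z/2) + C2*cos(2^(3/4)*z/2))*exp(-2^(3/4)*z/2) + (C3*sin(2^(3/4)*z/2) + C4*cos(2^(3/4)*z/2))*exp(2^(3/4)*z/2)


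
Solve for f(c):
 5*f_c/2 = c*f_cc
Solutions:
 f(c) = C1 + C2*c^(7/2)


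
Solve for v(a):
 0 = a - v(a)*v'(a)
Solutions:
 v(a) = -sqrt(C1 + a^2)
 v(a) = sqrt(C1 + a^2)


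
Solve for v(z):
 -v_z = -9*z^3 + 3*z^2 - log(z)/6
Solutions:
 v(z) = C1 + 9*z^4/4 - z^3 + z*log(z)/6 - z/6


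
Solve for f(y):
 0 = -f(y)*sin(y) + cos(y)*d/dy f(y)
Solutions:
 f(y) = C1/cos(y)


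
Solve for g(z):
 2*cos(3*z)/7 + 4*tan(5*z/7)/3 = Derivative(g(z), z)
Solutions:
 g(z) = C1 - 28*log(cos(5*z/7))/15 + 2*sin(3*z)/21


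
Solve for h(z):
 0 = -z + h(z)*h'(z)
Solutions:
 h(z) = -sqrt(C1 + z^2)
 h(z) = sqrt(C1 + z^2)


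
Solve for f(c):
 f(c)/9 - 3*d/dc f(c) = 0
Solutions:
 f(c) = C1*exp(c/27)


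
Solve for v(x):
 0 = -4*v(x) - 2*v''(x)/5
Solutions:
 v(x) = C1*sin(sqrt(10)*x) + C2*cos(sqrt(10)*x)


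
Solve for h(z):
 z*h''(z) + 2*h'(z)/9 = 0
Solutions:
 h(z) = C1 + C2*z^(7/9)


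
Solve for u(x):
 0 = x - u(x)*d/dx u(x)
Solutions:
 u(x) = -sqrt(C1 + x^2)
 u(x) = sqrt(C1 + x^2)


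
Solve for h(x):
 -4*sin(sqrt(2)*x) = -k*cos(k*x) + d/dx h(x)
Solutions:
 h(x) = C1 + sin(k*x) + 2*sqrt(2)*cos(sqrt(2)*x)


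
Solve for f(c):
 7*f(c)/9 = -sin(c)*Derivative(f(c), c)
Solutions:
 f(c) = C1*(cos(c) + 1)^(7/18)/(cos(c) - 1)^(7/18)


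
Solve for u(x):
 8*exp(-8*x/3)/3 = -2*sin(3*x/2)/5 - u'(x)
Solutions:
 u(x) = C1 + 4*cos(3*x/2)/15 + exp(-8*x/3)


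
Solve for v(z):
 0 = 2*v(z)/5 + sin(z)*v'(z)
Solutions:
 v(z) = C1*(cos(z) + 1)^(1/5)/(cos(z) - 1)^(1/5)


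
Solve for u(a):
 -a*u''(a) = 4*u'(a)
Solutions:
 u(a) = C1 + C2/a^3


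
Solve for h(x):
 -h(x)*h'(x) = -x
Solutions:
 h(x) = -sqrt(C1 + x^2)
 h(x) = sqrt(C1 + x^2)


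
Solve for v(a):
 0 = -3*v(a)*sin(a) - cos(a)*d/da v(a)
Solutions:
 v(a) = C1*cos(a)^3


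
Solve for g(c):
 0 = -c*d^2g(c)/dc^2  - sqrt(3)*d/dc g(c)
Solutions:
 g(c) = C1 + C2*c^(1 - sqrt(3))


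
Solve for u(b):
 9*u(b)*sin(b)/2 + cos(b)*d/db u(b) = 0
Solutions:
 u(b) = C1*cos(b)^(9/2)


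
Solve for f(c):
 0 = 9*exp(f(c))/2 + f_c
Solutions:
 f(c) = log(1/(C1 + 9*c)) + log(2)


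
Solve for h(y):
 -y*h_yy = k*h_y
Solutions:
 h(y) = C1 + y^(1 - re(k))*(C2*sin(log(y)*Abs(im(k))) + C3*cos(log(y)*im(k)))


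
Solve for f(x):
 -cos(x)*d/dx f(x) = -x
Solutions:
 f(x) = C1 + Integral(x/cos(x), x)


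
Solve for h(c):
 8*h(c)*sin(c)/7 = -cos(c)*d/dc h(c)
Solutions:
 h(c) = C1*cos(c)^(8/7)


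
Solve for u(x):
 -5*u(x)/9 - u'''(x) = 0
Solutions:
 u(x) = C3*exp(-15^(1/3)*x/3) + (C1*sin(3^(5/6)*5^(1/3)*x/6) + C2*cos(3^(5/6)*5^(1/3)*x/6))*exp(15^(1/3)*x/6)


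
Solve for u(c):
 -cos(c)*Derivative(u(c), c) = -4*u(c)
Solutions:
 u(c) = C1*(sin(c)^2 + 2*sin(c) + 1)/(sin(c)^2 - 2*sin(c) + 1)


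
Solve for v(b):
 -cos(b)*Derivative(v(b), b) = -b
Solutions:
 v(b) = C1 + Integral(b/cos(b), b)


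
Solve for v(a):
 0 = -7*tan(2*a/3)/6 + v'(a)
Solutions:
 v(a) = C1 - 7*log(cos(2*a/3))/4


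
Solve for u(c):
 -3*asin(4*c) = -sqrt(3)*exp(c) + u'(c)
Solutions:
 u(c) = C1 - 3*c*asin(4*c) - 3*sqrt(1 - 16*c^2)/4 + sqrt(3)*exp(c)


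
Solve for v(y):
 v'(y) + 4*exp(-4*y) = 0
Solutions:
 v(y) = C1 + exp(-4*y)


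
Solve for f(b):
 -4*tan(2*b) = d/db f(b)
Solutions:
 f(b) = C1 + 2*log(cos(2*b))


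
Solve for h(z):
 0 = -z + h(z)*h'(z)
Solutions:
 h(z) = -sqrt(C1 + z^2)
 h(z) = sqrt(C1 + z^2)


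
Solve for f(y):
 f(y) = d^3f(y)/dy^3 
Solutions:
 f(y) = C3*exp(y) + (C1*sin(sqrt(3)*y/2) + C2*cos(sqrt(3)*y/2))*exp(-y/2)


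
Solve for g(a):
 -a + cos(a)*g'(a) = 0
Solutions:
 g(a) = C1 + Integral(a/cos(a), a)


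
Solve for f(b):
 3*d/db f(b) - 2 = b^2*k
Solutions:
 f(b) = C1 + b^3*k/9 + 2*b/3


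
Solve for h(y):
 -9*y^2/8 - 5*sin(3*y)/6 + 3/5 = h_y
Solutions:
 h(y) = C1 - 3*y^3/8 + 3*y/5 + 5*cos(3*y)/18


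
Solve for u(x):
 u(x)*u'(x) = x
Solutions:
 u(x) = -sqrt(C1 + x^2)
 u(x) = sqrt(C1 + x^2)


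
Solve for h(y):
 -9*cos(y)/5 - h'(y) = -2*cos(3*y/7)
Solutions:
 h(y) = C1 + 14*sin(3*y/7)/3 - 9*sin(y)/5


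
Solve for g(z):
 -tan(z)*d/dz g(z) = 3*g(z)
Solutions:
 g(z) = C1/sin(z)^3


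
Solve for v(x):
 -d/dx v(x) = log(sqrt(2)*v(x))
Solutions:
 2*Integral(1/(2*log(_y) + log(2)), (_y, v(x))) = C1 - x


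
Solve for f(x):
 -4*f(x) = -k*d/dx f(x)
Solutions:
 f(x) = C1*exp(4*x/k)


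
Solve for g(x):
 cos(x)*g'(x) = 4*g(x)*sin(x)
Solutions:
 g(x) = C1/cos(x)^4


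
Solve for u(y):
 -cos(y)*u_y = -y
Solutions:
 u(y) = C1 + Integral(y/cos(y), y)


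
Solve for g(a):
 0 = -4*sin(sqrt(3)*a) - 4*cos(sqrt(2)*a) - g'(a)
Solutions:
 g(a) = C1 - 2*sqrt(2)*sin(sqrt(2)*a) + 4*sqrt(3)*cos(sqrt(3)*a)/3


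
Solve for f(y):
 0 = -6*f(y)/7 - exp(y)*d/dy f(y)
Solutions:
 f(y) = C1*exp(6*exp(-y)/7)


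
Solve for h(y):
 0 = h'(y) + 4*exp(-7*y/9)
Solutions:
 h(y) = C1 + 36*exp(-7*y/9)/7


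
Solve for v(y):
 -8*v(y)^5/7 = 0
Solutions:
 v(y) = 0


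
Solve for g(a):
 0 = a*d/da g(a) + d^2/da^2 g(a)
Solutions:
 g(a) = C1 + C2*erf(sqrt(2)*a/2)


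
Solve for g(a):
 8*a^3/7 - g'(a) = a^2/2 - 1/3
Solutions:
 g(a) = C1 + 2*a^4/7 - a^3/6 + a/3


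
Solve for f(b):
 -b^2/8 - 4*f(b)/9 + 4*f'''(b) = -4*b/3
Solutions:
 f(b) = C3*exp(3^(1/3)*b/3) - 9*b^2/32 + 3*b + (C1*sin(3^(5/6)*b/6) + C2*cos(3^(5/6)*b/6))*exp(-3^(1/3)*b/6)


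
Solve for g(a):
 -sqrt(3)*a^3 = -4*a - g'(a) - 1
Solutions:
 g(a) = C1 + sqrt(3)*a^4/4 - 2*a^2 - a


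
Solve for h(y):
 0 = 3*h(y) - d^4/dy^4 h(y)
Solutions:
 h(y) = C1*exp(-3^(1/4)*y) + C2*exp(3^(1/4)*y) + C3*sin(3^(1/4)*y) + C4*cos(3^(1/4)*y)


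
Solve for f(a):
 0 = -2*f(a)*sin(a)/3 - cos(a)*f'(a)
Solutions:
 f(a) = C1*cos(a)^(2/3)


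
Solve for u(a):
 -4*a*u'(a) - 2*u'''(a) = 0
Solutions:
 u(a) = C1 + Integral(C2*airyai(-2^(1/3)*a) + C3*airybi(-2^(1/3)*a), a)


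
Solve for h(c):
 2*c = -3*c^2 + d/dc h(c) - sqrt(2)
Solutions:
 h(c) = C1 + c^3 + c^2 + sqrt(2)*c


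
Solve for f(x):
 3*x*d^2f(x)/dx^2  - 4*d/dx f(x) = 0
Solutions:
 f(x) = C1 + C2*x^(7/3)


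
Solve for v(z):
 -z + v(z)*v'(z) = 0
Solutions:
 v(z) = -sqrt(C1 + z^2)
 v(z) = sqrt(C1 + z^2)


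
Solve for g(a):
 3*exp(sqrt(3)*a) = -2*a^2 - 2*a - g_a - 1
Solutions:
 g(a) = C1 - 2*a^3/3 - a^2 - a - sqrt(3)*exp(sqrt(3)*a)


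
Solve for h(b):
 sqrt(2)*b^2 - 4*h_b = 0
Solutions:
 h(b) = C1 + sqrt(2)*b^3/12


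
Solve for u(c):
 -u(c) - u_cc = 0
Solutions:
 u(c) = C1*sin(c) + C2*cos(c)


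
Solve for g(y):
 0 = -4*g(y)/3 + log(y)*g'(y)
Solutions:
 g(y) = C1*exp(4*li(y)/3)


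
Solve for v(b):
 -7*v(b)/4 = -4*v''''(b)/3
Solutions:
 v(b) = C1*exp(-21^(1/4)*b/2) + C2*exp(21^(1/4)*b/2) + C3*sin(21^(1/4)*b/2) + C4*cos(21^(1/4)*b/2)


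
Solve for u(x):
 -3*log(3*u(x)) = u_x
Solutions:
 Integral(1/(log(_y) + log(3)), (_y, u(x)))/3 = C1 - x


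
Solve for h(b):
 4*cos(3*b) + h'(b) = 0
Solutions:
 h(b) = C1 - 4*sin(3*b)/3


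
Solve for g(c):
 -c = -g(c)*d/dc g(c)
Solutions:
 g(c) = -sqrt(C1 + c^2)
 g(c) = sqrt(C1 + c^2)


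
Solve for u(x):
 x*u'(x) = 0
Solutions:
 u(x) = C1


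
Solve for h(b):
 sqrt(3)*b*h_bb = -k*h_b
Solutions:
 h(b) = C1 + b^(-sqrt(3)*re(k)/3 + 1)*(C2*sin(sqrt(3)*log(b)*Abs(im(k))/3) + C3*cos(sqrt(3)*log(b)*im(k)/3))


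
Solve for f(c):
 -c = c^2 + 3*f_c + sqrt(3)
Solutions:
 f(c) = C1 - c^3/9 - c^2/6 - sqrt(3)*c/3


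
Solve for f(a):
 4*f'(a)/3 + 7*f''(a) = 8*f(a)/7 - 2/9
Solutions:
 f(a) = C1*exp(2*a*(-1 + sqrt(19))/21) + C2*exp(-2*a*(1 + sqrt(19))/21) + 7/36


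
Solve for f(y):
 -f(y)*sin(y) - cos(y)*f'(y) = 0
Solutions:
 f(y) = C1*cos(y)


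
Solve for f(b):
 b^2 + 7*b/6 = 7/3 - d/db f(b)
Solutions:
 f(b) = C1 - b^3/3 - 7*b^2/12 + 7*b/3


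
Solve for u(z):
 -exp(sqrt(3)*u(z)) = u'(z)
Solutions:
 u(z) = sqrt(3)*(2*log(1/(C1 + z)) - log(3))/6


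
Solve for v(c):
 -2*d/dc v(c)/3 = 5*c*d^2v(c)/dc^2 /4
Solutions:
 v(c) = C1 + C2*c^(7/15)


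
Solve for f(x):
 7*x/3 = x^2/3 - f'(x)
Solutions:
 f(x) = C1 + x^3/9 - 7*x^2/6


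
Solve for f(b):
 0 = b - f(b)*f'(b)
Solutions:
 f(b) = -sqrt(C1 + b^2)
 f(b) = sqrt(C1 + b^2)


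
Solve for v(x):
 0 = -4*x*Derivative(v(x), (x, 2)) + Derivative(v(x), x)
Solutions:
 v(x) = C1 + C2*x^(5/4)


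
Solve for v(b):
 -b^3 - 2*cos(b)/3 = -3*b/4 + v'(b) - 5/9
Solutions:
 v(b) = C1 - b^4/4 + 3*b^2/8 + 5*b/9 - 2*sin(b)/3


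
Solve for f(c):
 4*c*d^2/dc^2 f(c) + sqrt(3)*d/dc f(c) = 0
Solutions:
 f(c) = C1 + C2*c^(1 - sqrt(3)/4)


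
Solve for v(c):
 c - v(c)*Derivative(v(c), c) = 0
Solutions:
 v(c) = -sqrt(C1 + c^2)
 v(c) = sqrt(C1 + c^2)


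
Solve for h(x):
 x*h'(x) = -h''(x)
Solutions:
 h(x) = C1 + C2*erf(sqrt(2)*x/2)


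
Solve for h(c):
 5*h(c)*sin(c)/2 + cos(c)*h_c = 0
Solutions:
 h(c) = C1*cos(c)^(5/2)


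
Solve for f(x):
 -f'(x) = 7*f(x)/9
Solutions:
 f(x) = C1*exp(-7*x/9)


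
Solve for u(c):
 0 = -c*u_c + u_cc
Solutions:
 u(c) = C1 + C2*erfi(sqrt(2)*c/2)


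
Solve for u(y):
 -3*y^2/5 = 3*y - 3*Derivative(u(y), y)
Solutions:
 u(y) = C1 + y^3/15 + y^2/2


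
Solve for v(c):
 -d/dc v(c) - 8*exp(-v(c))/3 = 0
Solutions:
 v(c) = log(C1 - 8*c/3)


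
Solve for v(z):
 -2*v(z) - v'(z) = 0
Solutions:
 v(z) = C1*exp(-2*z)


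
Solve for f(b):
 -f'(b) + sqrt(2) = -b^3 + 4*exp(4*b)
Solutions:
 f(b) = C1 + b^4/4 + sqrt(2)*b - exp(4*b)


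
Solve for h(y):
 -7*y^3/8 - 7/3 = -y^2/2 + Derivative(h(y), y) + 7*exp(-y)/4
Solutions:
 h(y) = C1 - 7*y^4/32 + y^3/6 - 7*y/3 + 7*exp(-y)/4


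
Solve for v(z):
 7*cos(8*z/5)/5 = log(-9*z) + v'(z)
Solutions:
 v(z) = C1 - z*log(-z) - 2*z*log(3) + z + 7*sin(8*z/5)/8


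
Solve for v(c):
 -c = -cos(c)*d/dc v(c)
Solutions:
 v(c) = C1 + Integral(c/cos(c), c)


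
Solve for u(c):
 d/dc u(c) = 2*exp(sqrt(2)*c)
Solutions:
 u(c) = C1 + sqrt(2)*exp(sqrt(2)*c)


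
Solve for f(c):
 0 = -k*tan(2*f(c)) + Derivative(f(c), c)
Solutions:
 f(c) = -asin(C1*exp(2*c*k))/2 + pi/2
 f(c) = asin(C1*exp(2*c*k))/2


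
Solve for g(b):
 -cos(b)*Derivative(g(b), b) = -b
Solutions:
 g(b) = C1 + Integral(b/cos(b), b)


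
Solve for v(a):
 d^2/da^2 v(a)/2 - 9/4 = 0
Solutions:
 v(a) = C1 + C2*a + 9*a^2/4


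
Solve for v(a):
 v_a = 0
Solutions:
 v(a) = C1


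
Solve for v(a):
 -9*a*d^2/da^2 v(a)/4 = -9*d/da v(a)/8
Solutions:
 v(a) = C1 + C2*a^(3/2)


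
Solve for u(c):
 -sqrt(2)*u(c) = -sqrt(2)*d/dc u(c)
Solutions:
 u(c) = C1*exp(c)


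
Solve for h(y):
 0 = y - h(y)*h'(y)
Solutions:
 h(y) = -sqrt(C1 + y^2)
 h(y) = sqrt(C1 + y^2)


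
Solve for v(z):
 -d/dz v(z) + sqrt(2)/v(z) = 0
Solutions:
 v(z) = -sqrt(C1 + 2*sqrt(2)*z)
 v(z) = sqrt(C1 + 2*sqrt(2)*z)


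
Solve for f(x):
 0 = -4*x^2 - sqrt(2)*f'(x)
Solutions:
 f(x) = C1 - 2*sqrt(2)*x^3/3


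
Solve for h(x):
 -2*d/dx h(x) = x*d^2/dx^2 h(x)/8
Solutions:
 h(x) = C1 + C2/x^15


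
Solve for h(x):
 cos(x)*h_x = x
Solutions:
 h(x) = C1 + Integral(x/cos(x), x)


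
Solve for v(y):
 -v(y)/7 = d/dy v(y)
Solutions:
 v(y) = C1*exp(-y/7)


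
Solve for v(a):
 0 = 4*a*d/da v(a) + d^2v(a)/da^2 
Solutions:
 v(a) = C1 + C2*erf(sqrt(2)*a)


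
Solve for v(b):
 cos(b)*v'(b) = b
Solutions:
 v(b) = C1 + Integral(b/cos(b), b)


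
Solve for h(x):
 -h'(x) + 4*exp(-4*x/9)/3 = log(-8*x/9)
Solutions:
 h(x) = C1 - x*log(-x) + x*(-3*log(2) + 1 + 2*log(3)) - 3*exp(-4*x/9)


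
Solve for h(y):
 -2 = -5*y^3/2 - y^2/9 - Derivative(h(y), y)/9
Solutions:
 h(y) = C1 - 45*y^4/8 - y^3/3 + 18*y


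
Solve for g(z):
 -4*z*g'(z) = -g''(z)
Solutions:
 g(z) = C1 + C2*erfi(sqrt(2)*z)


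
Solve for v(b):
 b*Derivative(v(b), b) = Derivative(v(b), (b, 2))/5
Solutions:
 v(b) = C1 + C2*erfi(sqrt(10)*b/2)


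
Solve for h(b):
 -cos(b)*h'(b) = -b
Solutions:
 h(b) = C1 + Integral(b/cos(b), b)


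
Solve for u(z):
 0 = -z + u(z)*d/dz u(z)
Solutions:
 u(z) = -sqrt(C1 + z^2)
 u(z) = sqrt(C1 + z^2)


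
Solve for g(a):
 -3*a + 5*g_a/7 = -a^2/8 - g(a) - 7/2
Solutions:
 g(a) = C1*exp(-7*a/5) - a^2/8 + 89*a/28 - 1131/196


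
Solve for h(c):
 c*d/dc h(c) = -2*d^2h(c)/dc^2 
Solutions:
 h(c) = C1 + C2*erf(c/2)


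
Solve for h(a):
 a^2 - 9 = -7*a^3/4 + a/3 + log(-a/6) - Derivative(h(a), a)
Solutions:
 h(a) = C1 - 7*a^4/16 - a^3/3 + a^2/6 + a*log(-a) + a*(8 - log(6))


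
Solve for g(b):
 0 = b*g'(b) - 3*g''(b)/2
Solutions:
 g(b) = C1 + C2*erfi(sqrt(3)*b/3)


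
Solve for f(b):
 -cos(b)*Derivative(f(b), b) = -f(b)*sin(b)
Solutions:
 f(b) = C1/cos(b)


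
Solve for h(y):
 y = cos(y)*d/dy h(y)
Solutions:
 h(y) = C1 + Integral(y/cos(y), y)


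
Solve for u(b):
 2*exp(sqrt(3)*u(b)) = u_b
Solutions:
 u(b) = sqrt(3)*(2*log(-1/(C1 + 2*b)) - log(3))/6


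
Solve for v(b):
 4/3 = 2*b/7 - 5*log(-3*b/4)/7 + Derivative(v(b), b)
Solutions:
 v(b) = C1 - b^2/7 + 5*b*log(-b)/7 + b*(-30*log(2) + 13 + 15*log(3))/21


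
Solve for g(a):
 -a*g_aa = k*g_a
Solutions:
 g(a) = C1 + a^(1 - re(k))*(C2*sin(log(a)*Abs(im(k))) + C3*cos(log(a)*im(k)))


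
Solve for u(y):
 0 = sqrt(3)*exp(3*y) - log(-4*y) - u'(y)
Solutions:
 u(y) = C1 - y*log(-y) + y*(1 - 2*log(2)) + sqrt(3)*exp(3*y)/3


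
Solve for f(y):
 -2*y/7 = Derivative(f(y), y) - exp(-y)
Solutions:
 f(y) = C1 - y^2/7 - exp(-y)


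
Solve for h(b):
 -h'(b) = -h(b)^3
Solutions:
 h(b) = -sqrt(2)*sqrt(-1/(C1 + b))/2
 h(b) = sqrt(2)*sqrt(-1/(C1 + b))/2


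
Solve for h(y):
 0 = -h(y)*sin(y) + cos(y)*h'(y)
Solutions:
 h(y) = C1/cos(y)


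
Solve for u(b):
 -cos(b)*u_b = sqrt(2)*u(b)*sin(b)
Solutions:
 u(b) = C1*cos(b)^(sqrt(2))


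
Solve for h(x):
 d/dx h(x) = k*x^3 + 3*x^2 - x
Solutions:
 h(x) = C1 + k*x^4/4 + x^3 - x^2/2


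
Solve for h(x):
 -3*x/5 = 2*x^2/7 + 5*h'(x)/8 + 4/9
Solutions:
 h(x) = C1 - 16*x^3/105 - 12*x^2/25 - 32*x/45


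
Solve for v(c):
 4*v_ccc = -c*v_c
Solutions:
 v(c) = C1 + Integral(C2*airyai(-2^(1/3)*c/2) + C3*airybi(-2^(1/3)*c/2), c)


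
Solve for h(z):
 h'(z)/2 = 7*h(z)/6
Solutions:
 h(z) = C1*exp(7*z/3)


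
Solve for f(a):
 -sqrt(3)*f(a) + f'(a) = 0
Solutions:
 f(a) = C1*exp(sqrt(3)*a)


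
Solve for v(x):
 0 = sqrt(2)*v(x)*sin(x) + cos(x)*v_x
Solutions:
 v(x) = C1*cos(x)^(sqrt(2))


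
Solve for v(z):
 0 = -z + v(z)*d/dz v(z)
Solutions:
 v(z) = -sqrt(C1 + z^2)
 v(z) = sqrt(C1 + z^2)


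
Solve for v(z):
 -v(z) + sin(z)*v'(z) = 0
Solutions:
 v(z) = C1*sqrt(cos(z) - 1)/sqrt(cos(z) + 1)


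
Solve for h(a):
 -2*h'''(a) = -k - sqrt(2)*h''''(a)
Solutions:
 h(a) = C1 + C2*a + C3*a^2 + C4*exp(sqrt(2)*a) + a^3*k/12


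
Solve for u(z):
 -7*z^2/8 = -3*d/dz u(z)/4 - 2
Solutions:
 u(z) = C1 + 7*z^3/18 - 8*z/3


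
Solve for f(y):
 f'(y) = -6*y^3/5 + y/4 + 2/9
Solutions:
 f(y) = C1 - 3*y^4/10 + y^2/8 + 2*y/9


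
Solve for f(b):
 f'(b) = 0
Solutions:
 f(b) = C1


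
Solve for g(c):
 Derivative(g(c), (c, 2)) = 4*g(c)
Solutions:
 g(c) = C1*exp(-2*c) + C2*exp(2*c)


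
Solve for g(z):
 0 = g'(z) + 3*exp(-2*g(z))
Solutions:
 g(z) = log(-sqrt(C1 - 6*z))
 g(z) = log(C1 - 6*z)/2


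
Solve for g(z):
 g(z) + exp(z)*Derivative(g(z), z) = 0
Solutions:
 g(z) = C1*exp(exp(-z))


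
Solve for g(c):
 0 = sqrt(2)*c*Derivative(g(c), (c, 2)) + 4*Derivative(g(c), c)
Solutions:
 g(c) = C1 + C2*c^(1 - 2*sqrt(2))


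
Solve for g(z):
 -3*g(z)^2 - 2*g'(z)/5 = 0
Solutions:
 g(z) = 2/(C1 + 15*z)


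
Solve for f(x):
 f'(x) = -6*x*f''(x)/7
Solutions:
 f(x) = C1 + C2/x^(1/6)


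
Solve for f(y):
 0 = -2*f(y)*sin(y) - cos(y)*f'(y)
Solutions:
 f(y) = C1*cos(y)^2


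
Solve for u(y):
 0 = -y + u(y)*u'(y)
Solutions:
 u(y) = -sqrt(C1 + y^2)
 u(y) = sqrt(C1 + y^2)


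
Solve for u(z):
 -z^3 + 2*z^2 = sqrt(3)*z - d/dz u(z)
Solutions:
 u(z) = C1 + z^4/4 - 2*z^3/3 + sqrt(3)*z^2/2


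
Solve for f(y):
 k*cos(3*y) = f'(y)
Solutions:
 f(y) = C1 + k*sin(3*y)/3


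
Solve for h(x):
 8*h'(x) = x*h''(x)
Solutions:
 h(x) = C1 + C2*x^9


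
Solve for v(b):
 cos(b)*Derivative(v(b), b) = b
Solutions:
 v(b) = C1 + Integral(b/cos(b), b)


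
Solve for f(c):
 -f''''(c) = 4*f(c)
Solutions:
 f(c) = (C1*sin(c) + C2*cos(c))*exp(-c) + (C3*sin(c) + C4*cos(c))*exp(c)


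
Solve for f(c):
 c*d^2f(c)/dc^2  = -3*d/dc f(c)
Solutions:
 f(c) = C1 + C2/c^2


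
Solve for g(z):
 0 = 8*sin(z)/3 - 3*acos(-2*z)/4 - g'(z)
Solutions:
 g(z) = C1 - 3*z*acos(-2*z)/4 - 3*sqrt(1 - 4*z^2)/8 - 8*cos(z)/3


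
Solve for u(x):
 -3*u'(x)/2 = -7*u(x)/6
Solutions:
 u(x) = C1*exp(7*x/9)


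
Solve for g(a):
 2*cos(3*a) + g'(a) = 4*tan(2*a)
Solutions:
 g(a) = C1 - 2*log(cos(2*a)) - 2*sin(3*a)/3


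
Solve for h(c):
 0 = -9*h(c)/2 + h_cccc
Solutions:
 h(c) = C1*exp(-2^(3/4)*sqrt(3)*c/2) + C2*exp(2^(3/4)*sqrt(3)*c/2) + C3*sin(2^(3/4)*sqrt(3)*c/2) + C4*cos(2^(3/4)*sqrt(3)*c/2)


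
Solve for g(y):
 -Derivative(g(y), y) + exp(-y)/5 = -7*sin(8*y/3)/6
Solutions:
 g(y) = C1 - 7*cos(8*y/3)/16 - exp(-y)/5


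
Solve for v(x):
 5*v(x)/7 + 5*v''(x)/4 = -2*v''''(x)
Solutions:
 v(x) = (C1*sin(14^(3/4)*5^(1/4)*x*cos(atan(sqrt(3255)/35)/2)/14) + C2*cos(14^(3/4)*5^(1/4)*x*cos(atan(sqrt(3255)/35)/2)/14))*exp(-14^(3/4)*5^(1/4)*x*sin(atan(sqrt(3255)/35)/2)/14) + (C3*sin(14^(3/4)*5^(1/4)*x*cos(atan(sqrt(3255)/35)/2)/14) + C4*cos(14^(3/4)*5^(1/4)*x*cos(atan(sqrt(3255)/35)/2)/14))*exp(14^(3/4)*5^(1/4)*x*sin(atan(sqrt(3255)/35)/2)/14)


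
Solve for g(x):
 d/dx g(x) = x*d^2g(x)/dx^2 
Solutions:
 g(x) = C1 + C2*x^2


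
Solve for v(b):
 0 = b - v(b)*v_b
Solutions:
 v(b) = -sqrt(C1 + b^2)
 v(b) = sqrt(C1 + b^2)


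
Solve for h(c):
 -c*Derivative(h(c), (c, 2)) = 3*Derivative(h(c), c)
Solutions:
 h(c) = C1 + C2/c^2


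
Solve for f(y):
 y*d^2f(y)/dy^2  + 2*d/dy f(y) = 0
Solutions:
 f(y) = C1 + C2/y


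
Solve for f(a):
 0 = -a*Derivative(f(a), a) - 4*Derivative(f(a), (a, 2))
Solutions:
 f(a) = C1 + C2*erf(sqrt(2)*a/4)


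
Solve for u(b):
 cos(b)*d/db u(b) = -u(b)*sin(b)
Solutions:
 u(b) = C1*cos(b)


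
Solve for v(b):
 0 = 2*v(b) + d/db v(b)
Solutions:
 v(b) = C1*exp(-2*b)


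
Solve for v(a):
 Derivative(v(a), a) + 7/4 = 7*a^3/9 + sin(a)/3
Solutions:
 v(a) = C1 + 7*a^4/36 - 7*a/4 - cos(a)/3


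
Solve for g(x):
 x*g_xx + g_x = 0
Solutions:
 g(x) = C1 + C2*log(x)


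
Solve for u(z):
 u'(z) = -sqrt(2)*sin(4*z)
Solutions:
 u(z) = C1 + sqrt(2)*cos(4*z)/4


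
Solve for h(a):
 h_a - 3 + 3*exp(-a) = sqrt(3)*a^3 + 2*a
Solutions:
 h(a) = C1 + sqrt(3)*a^4/4 + a^2 + 3*a + 3*exp(-a)


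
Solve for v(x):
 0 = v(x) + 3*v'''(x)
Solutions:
 v(x) = C3*exp(-3^(2/3)*x/3) + (C1*sin(3^(1/6)*x/2) + C2*cos(3^(1/6)*x/2))*exp(3^(2/3)*x/6)


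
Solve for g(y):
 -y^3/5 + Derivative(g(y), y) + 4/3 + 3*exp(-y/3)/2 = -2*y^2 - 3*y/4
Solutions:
 g(y) = C1 + y^4/20 - 2*y^3/3 - 3*y^2/8 - 4*y/3 + 9*exp(-y/3)/2


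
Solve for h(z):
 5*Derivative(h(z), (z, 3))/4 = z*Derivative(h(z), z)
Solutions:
 h(z) = C1 + Integral(C2*airyai(10^(2/3)*z/5) + C3*airybi(10^(2/3)*z/5), z)


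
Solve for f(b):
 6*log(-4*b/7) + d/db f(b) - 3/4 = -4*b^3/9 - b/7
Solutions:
 f(b) = C1 - b^4/9 - b^2/14 - 6*b*log(-b) + b*(-12*log(2) + 27/4 + 6*log(7))


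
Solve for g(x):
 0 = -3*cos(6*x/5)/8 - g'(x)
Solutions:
 g(x) = C1 - 5*sin(6*x/5)/16


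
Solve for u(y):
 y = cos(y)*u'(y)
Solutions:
 u(y) = C1 + Integral(y/cos(y), y)


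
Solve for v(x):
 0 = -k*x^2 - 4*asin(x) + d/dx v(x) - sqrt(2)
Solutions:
 v(x) = C1 + k*x^3/3 + 4*x*asin(x) + sqrt(2)*x + 4*sqrt(1 - x^2)


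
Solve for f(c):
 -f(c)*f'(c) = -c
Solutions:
 f(c) = -sqrt(C1 + c^2)
 f(c) = sqrt(C1 + c^2)


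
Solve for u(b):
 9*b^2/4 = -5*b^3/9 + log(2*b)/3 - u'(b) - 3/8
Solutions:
 u(b) = C1 - 5*b^4/36 - 3*b^3/4 + b*log(b)/3 - 17*b/24 + b*log(2)/3


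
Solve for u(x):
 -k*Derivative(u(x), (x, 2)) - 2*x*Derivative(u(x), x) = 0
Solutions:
 u(x) = C1 + C2*sqrt(k)*erf(x*sqrt(1/k))


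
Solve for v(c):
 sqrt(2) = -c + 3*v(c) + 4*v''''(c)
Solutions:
 v(c) = c/3 + (C1*sin(3^(1/4)*c/2) + C2*cos(3^(1/4)*c/2))*exp(-3^(1/4)*c/2) + (C3*sin(3^(1/4)*c/2) + C4*cos(3^(1/4)*c/2))*exp(3^(1/4)*c/2) + sqrt(2)/3


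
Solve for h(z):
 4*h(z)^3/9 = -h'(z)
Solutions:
 h(z) = -3*sqrt(2)*sqrt(-1/(C1 - 4*z))/2
 h(z) = 3*sqrt(2)*sqrt(-1/(C1 - 4*z))/2


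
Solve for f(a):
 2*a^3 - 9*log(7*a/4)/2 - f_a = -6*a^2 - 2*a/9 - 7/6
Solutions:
 f(a) = C1 + a^4/2 + 2*a^3 + a^2/9 - 9*a*log(a)/2 - 9*a*log(7)/2 + 17*a/3 + 9*a*log(2)


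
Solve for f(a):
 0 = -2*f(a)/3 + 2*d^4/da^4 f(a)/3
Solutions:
 f(a) = C1*exp(-a) + C2*exp(a) + C3*sin(a) + C4*cos(a)


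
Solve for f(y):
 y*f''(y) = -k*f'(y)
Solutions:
 f(y) = C1 + y^(1 - re(k))*(C2*sin(log(y)*Abs(im(k))) + C3*cos(log(y)*im(k)))


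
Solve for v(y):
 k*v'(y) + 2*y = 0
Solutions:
 v(y) = C1 - y^2/k


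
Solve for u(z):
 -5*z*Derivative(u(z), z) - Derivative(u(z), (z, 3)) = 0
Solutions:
 u(z) = C1 + Integral(C2*airyai(-5^(1/3)*z) + C3*airybi(-5^(1/3)*z), z)


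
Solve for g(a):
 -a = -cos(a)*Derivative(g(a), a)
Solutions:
 g(a) = C1 + Integral(a/cos(a), a)


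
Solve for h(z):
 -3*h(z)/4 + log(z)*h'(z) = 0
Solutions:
 h(z) = C1*exp(3*li(z)/4)


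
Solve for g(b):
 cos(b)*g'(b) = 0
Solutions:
 g(b) = C1


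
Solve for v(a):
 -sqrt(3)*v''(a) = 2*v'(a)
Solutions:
 v(a) = C1 + C2*exp(-2*sqrt(3)*a/3)


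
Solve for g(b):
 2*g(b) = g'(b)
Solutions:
 g(b) = C1*exp(2*b)


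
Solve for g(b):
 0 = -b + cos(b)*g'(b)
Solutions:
 g(b) = C1 + Integral(b/cos(b), b)


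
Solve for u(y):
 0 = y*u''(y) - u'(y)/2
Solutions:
 u(y) = C1 + C2*y^(3/2)


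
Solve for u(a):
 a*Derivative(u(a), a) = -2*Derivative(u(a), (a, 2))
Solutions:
 u(a) = C1 + C2*erf(a/2)


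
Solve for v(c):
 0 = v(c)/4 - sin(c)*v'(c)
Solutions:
 v(c) = C1*(cos(c) - 1)^(1/8)/(cos(c) + 1)^(1/8)
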